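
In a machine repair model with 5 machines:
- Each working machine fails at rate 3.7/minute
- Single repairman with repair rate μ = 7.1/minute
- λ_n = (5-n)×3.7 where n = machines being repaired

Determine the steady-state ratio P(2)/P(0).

P(2)/P(0) = ∏_{i=0}^{2-1} λ_i/μ_{i+1}
= (5-0)×3.7/7.1 × (5-1)×3.7/7.1
= 5.4315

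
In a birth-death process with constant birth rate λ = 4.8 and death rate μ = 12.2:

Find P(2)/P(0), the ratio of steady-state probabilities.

For constant rates: P(n)/P(0) = (λ/μ)^n
P(2)/P(0) = (4.8/12.2)^2 = 0.3934^2 = 0.1548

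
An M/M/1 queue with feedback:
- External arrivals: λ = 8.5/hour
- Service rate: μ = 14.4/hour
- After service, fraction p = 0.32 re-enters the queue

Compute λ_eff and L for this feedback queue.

Effective arrival rate: λ_eff = λ/(1-p) = 8.5/(1-0.32) = 8.5/0.68 = 12.5000
ρ = λ_eff/μ = 12.5000/14.4 = 0.8680556
L = ρ/(1-ρ) = 0.8680556/(1-0.8680556) = 6.5789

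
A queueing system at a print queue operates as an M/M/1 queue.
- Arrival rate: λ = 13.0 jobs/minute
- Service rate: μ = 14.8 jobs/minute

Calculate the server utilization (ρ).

Server utilization: ρ = λ/μ
ρ = 13.0/14.8 = 0.8784
The server is busy 87.84% of the time.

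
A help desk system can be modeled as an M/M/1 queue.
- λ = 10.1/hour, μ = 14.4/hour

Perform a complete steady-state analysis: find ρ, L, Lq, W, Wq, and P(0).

Step 1: ρ = λ/μ = 10.1/14.4 = 0.7014
Step 2: L = λ/(μ-λ) = 10.1/4.30 = 2.3488
Step 3: Lq = λ²/(μ(μ-λ)) = 102.01/(14.4×4.30) = 1.6474
Step 4: W = 1/(μ-λ) = 1/4.30 = 0.232558
Step 5: Wq = λ/(μ(μ-λ)) = 10.1/(14.4×4.30) = 0.1631
Step 6: P(0) = 1-ρ = 0.2986
Verify: L = λW = 10.1×0.232558 = 2.3488 ✔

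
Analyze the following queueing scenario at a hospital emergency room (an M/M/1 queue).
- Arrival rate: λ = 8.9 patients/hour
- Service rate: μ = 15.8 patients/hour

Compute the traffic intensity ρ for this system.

Server utilization: ρ = λ/μ
ρ = 8.9/15.8 = 0.5633
The server is busy 56.33% of the time.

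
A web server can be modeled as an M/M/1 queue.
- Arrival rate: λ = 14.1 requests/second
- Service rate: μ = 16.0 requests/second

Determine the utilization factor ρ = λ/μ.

Server utilization: ρ = λ/μ
ρ = 14.1/16.0 = 0.8812
The server is busy 88.12% of the time.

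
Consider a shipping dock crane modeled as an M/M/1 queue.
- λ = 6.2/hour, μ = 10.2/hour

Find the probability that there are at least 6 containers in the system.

ρ = λ/μ = 6.2/10.2 = 0.60784
P(N ≥ n) = ρⁿ
P(N ≥ 6) = 0.60784^6
P(N ≥ 6) = 0.05044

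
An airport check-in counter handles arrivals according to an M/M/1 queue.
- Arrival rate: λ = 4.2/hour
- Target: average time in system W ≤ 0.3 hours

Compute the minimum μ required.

For M/M/1: W = 1/(μ-λ)
Need W ≤ 0.3, so 1/(μ-λ) ≤ 0.3
μ - λ ≥ 1/0.3 = 3.3333
μ ≥ 4.2 + 3.3333 = 7.5333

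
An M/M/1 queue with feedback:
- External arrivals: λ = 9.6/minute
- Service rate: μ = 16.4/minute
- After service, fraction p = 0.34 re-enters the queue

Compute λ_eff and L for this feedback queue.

Effective arrival rate: λ_eff = λ/(1-p) = 9.6/(1-0.34) = 9.6/0.66 = 14.54545
ρ = λ_eff/μ = 14.54545/16.4 = 0.886918
L = ρ/(1-ρ) = 0.886918/(1-0.886918) = 7.8431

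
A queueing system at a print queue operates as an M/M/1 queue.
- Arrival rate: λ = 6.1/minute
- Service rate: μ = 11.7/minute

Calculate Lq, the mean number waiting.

ρ = λ/μ = 6.1/11.7 = 0.5214
For M/M/1: Lq = λ²/(μ(μ-λ))
Lq = 37.21/(11.7 × 5.60)
Lq = 0.5679 jobs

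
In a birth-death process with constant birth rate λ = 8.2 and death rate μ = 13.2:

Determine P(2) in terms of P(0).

For constant rates: P(n)/P(0) = (λ/μ)^n
P(2)/P(0) = (8.2/13.2)^2 = 0.6212^2 = 0.3859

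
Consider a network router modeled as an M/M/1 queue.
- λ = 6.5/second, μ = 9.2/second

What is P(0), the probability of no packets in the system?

ρ = λ/μ = 6.5/9.2 = 0.7065
P(0) = 1 - ρ = 1 - 0.7065 = 0.2935
The server is idle 29.35% of the time.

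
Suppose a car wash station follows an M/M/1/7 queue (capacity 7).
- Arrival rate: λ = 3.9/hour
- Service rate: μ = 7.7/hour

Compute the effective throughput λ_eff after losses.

ρ = λ/μ = 3.9/7.7 = 0.50649
P₀ = (1-ρ)/(1-ρ^(K+1)) = (1-0.50649)/(1-0.50649^8) = 0.49351/0.99567 = 0.4957
P_K = P₀×ρ^K = 0.49566 × 0.50649^7 = 0.49566 × 0.0085506 = 0.004238
λ_eff = λ(1-P_K) = 3.9 × (1 - 0.004238) = 3.9 × 0.99576 = 3.8835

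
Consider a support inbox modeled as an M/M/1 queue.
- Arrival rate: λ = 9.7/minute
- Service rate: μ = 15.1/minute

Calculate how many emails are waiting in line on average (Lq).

ρ = λ/μ = 9.7/15.1 = 0.6424
For M/M/1: Lq = λ²/(μ(μ-λ))
Lq = 94.09/(15.1 × 5.40)
Lq = 1.1539 emails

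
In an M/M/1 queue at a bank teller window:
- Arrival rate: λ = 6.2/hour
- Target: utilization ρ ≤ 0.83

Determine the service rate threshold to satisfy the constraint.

ρ = λ/μ, so μ = λ/ρ
μ ≥ 6.2/0.83 = 7.4699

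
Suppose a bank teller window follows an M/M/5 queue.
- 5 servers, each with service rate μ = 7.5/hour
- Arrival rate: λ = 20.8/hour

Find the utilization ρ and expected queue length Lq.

Traffic intensity: ρ = λ/(cμ) = 20.8/(5×7.5) = 0.5547
Since ρ = 0.5547 < 1, system is stable.
Offered load a = λ/μ = cρ = 20.8/7.5 = 2.7733
P₀ = [ Σₙ₌₀^4 aⁿ/n! + a^5/(5!(1-ρ)) ]⁻¹
Σ = a^0/0! + a^1/1! + a^2/2! + a^3/3! + a^4/4! = 1.0000 + 2.7733 + 3.8457 + 3.5551 + 2.4649 = 13.6390
a^5/(5!(1-ρ)) = 164.0629/(120 × 0.445333) = 3.0700
P₀ = 1/(13.6390 + 3.0700) = 0.05985
Lq = P₀·a^5·ρ / (5!(1-ρ)²) = 0.059848 × 164.0629 × 0.55467 / (120 × 0.19832) = 0.2288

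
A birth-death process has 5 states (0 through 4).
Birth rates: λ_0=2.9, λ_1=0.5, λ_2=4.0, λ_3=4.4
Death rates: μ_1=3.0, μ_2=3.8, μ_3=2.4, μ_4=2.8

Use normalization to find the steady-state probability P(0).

Ratios P(n)/P(0) = (λ₀···λₙ₋₁)/(μ₁···μₙ):
P(1)/P(0) = (2.9)/(3.0) = 0.9667
P(2)/P(0) = (2.9×0.5)/(3.0×3.8) = 0.1272
P(3)/P(0) = (2.9×0.5×4.0)/(3.0×3.8×2.4) = 0.2120
P(4)/P(0) = (2.9×0.5×4.0×4.4)/(3.0×3.8×2.4×2.8) = 0.3331

Normalization: ∑ P(n) = 1
P(0) × (1.0000 + 0.9667 + 0.1272 + 0.2120 + 0.3331) = 1
P(0) × 2.6390 = 1
P(0) = 1/2.6390 = 0.3789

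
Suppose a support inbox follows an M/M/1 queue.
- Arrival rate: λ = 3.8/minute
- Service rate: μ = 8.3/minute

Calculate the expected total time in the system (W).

First, compute utilization: ρ = λ/μ = 3.8/8.3 = 0.4578
For M/M/1: W = 1/(μ-λ)
W = 1/(8.3-3.8) = 1/4.50
W = 0.2222 minutes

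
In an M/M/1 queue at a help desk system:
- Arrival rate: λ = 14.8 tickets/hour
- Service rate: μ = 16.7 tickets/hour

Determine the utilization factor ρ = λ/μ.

Server utilization: ρ = λ/μ
ρ = 14.8/16.7 = 0.8862
The server is busy 88.62% of the time.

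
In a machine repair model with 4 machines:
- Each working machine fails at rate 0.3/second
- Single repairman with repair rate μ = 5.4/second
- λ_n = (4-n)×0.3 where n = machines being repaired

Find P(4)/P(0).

P(4)/P(0) = ∏_{i=0}^{4-1} λ_i/μ_{i+1}
= (4-0)×0.3/5.4 × (4-1)×0.3/5.4 × (4-2)×0.3/5.4 × (4-3)×0.3/5.4
= 0.0002286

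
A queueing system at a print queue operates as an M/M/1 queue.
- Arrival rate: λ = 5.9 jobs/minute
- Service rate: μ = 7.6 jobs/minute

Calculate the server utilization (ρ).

Server utilization: ρ = λ/μ
ρ = 5.9/7.6 = 0.7763
The server is busy 77.63% of the time.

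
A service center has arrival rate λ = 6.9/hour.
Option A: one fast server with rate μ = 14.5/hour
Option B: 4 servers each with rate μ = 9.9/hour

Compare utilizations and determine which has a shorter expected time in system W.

Option A: single server μ = 14.5 (M/M/1)
  ρ_A = 6.9/14.5 = 0.4759
  W_A = 1/(μ-λ) = 1/(14.5-6.9) = 1/7.60 = 0.1316

Option B: 4 servers μ = 9.9 (M/M/4)
  ρ_B = λ/(cμ) = 6.9/(4×9.9) = 0.1742
  Offered load a = λ/μ = cρ = 6.9/9.9 = 0.6970
  P₀ = [ Σₙ₌₀^3 aⁿ/n! + a^4/(4!(1-ρ)) ]⁻¹
  Σ = a^0/0! + a^1/1! + a^2/2! + a^3/3! = 1.0000 + 0.6970 + 0.2429 + 0.05643 = 1.9963
  a^4/(4!(1-ρ)) = 0.2360/(24 × 0.8258) = 0.01191
  P₀ = 1/(1.9963 + 0.01191) = 0.4980
  Lq = P₀·a^4·ρ / (4!(1-ρ)²) = 0.4980 × 0.2360 × 0.1742 / (24 × 0.6819) = 0.001251
  Wq_B = Lq/λ = 0.001251/6.9 = 0.0001813
  W_B = Wq_B + 1/μ = 0.0001813 + 0.1010 = 0.1012

Since W_B = 0.1012 < W_A = 0.1316, Option B (multiple servers) has the shorter time in system.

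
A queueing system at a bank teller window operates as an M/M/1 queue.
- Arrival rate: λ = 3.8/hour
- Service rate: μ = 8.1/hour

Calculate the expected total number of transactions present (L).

ρ = λ/μ = 3.8/8.1 = 0.4691
For M/M/1: L = λ/(μ-λ)
L = 3.8/(8.1-3.8) = 3.8/4.30
L = 0.8837 transactions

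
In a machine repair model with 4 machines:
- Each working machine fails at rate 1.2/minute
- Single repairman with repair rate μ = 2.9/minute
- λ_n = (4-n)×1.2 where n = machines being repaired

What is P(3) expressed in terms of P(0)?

P(3)/P(0) = ∏_{i=0}^{3-1} λ_i/μ_{i+1}
= (4-0)×1.2/2.9 × (4-1)×1.2/2.9 × (4-2)×1.2/2.9
= 1.7004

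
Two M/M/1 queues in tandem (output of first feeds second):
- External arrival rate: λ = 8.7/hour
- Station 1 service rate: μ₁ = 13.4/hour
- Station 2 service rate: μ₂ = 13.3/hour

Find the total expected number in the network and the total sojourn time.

By Jackson's theorem, each station behaves as independent M/M/1.
Station 1: ρ₁ = 8.7/13.4 = 0.6493, L₁ = ρ₁/(1-ρ₁) = λ/(μ₁-λ) = 8.7/4.70 = 1.8511
Station 2: ρ₂ = 8.7/13.3 = 0.6541, L₂ = ρ₂/(1-ρ₂) = λ/(μ₂-λ) = 8.7/4.60 = 1.8913
Total: L = L₁ + L₂ = 1.8511 + 1.8913 = 3.7424
W = L/λ = 3.7424/8.7 = 0.4302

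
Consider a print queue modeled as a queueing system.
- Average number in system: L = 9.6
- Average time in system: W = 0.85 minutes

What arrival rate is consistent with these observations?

Little's Law: L = λW, so λ = L/W
λ = 9.6/0.85 = 11.2941 jobs/minute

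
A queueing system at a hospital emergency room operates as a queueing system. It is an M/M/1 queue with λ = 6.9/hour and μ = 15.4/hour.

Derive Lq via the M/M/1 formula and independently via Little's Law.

Method 1 (direct): Lq = λ²/(μ(μ-λ)) = 47.61/(15.4 × 8.50) = 0.3637

Method 2 (Little's Law):
W = 1/(μ-λ) = 1/8.50 = 0.11765
Wq = W - 1/μ = 0.11765 - 0.064935 = 0.05271
Lq = λWq = 6.9 × 0.05271 = 0.3637 ✔ (matches Method 1)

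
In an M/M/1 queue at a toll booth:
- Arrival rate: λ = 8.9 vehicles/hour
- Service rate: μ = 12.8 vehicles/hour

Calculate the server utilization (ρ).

Server utilization: ρ = λ/μ
ρ = 8.9/12.8 = 0.6953
The server is busy 69.53% of the time.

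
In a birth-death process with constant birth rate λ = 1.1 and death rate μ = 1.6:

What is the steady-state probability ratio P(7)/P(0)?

For constant rates: P(n)/P(0) = (λ/μ)^n
P(7)/P(0) = (1.1/1.6)^7 = 0.6875^7 = 0.07260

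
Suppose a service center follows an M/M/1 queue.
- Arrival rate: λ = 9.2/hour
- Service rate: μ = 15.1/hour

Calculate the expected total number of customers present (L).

ρ = λ/μ = 9.2/15.1 = 0.6093
For M/M/1: L = λ/(μ-λ)
L = 9.2/(15.1-9.2) = 9.2/5.90
L = 1.5593 customers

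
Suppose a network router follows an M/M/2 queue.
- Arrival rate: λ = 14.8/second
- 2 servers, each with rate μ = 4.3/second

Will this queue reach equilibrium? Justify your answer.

Stability requires ρ = λ/(cμ) < 1
ρ = 14.8/(2 × 4.3) = 14.8/8.60 = 1.7209
Since 1.7209 ≥ 1, the system is UNSTABLE.
Need c > λ/μ = 14.8/4.3 = 3.44.
Minimum servers needed: c = 4.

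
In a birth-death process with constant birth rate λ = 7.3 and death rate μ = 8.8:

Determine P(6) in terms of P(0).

For constant rates: P(n)/P(0) = (λ/μ)^n
P(6)/P(0) = (7.3/8.8)^6 = 0.82955^6 = 0.3259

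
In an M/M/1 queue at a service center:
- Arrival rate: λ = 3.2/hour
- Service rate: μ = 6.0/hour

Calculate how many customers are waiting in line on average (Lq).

ρ = λ/μ = 3.2/6.0 = 0.5333
For M/M/1: Lq = λ²/(μ(μ-λ))
Lq = 10.24/(6.0 × 2.80)
Lq = 0.6095 customers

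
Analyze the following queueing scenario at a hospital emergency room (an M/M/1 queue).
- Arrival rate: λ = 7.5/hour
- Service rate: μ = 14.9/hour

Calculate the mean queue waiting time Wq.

First, compute utilization: ρ = λ/μ = 7.5/14.9 = 0.5034
For M/M/1: Wq = λ/(μ(μ-λ))
Wq = 7.5/(14.9 × (14.9-7.5))
Wq = 7.5/(14.9 × 7.40)
Wq = 0.06802 hours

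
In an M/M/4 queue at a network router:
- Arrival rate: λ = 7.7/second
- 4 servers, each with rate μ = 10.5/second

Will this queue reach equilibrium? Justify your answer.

Stability requires ρ = λ/(cμ) < 1
ρ = 7.7/(4 × 10.5) = 7.7/42.00 = 0.1833
Since 0.1833 < 1, the system is STABLE.
The servers are busy 18.33% of the time.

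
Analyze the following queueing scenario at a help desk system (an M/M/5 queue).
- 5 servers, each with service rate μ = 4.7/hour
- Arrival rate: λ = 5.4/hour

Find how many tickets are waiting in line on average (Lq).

Traffic intensity: ρ = λ/(cμ) = 5.4/(5×4.7) = 0.2298
Since ρ = 0.2298 < 1, system is stable.
Offered load a = λ/μ = cρ = 5.4/4.7 = 1.1489
P₀ = [ Σₙ₌₀^4 aⁿ/n! + a^5/(5!(1-ρ)) ]⁻¹
Σ = a^0/0! + a^1/1! + a^2/2! + a^3/3! + a^4/4! = 1.0000 + 1.1489 + 0.6600 + 0.2528 + 0.07261 = 3.1343
a^5/(5!(1-ρ)) = 2.0021/(120 × 0.7702) = 0.02166
P₀ = 1/(3.1343 + 0.02166) = 0.3169
Lq = P₀·a^5·ρ / (5!(1-ρ)²) = 0.3169 × 2.0021 × 0.2298 / (120 × 0.5932) = 0.002048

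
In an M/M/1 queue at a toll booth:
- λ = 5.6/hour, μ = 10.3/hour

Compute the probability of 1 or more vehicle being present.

ρ = λ/μ = 5.6/10.3 = 0.5437
P(N ≥ n) = ρⁿ
P(N ≥ 1) = 0.5437^1
P(N ≥ 1) = 0.5437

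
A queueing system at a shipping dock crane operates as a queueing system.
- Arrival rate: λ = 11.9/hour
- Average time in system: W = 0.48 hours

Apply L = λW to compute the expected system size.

Little's Law: L = λW
L = 11.9 × 0.48 = 5.7120 containers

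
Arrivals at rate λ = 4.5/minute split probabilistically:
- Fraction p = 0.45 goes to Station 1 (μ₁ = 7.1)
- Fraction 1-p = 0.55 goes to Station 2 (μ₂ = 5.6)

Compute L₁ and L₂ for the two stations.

Effective rates: λ₁ = 4.5×0.45 = 2.025, λ₂ = 4.5×0.55 = 2.475
Station 1: ρ₁ = 2.025/7.1 = 0.2852, L₁ = ρ₁/(1-ρ₁) = 0.2852/(1-0.2852) = 0.3990
Station 2: ρ₂ = 2.475/5.6 = 0.44196, L₂ = ρ₂/(1-ρ₂) = 0.44196/(1-0.44196) = 0.7920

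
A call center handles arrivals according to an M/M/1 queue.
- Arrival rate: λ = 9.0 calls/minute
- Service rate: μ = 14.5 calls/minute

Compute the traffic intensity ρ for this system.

Server utilization: ρ = λ/μ
ρ = 9.0/14.5 = 0.6207
The server is busy 62.07% of the time.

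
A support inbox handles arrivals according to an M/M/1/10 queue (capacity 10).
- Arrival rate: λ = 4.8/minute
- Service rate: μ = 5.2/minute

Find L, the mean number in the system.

ρ = λ/μ = 4.8/5.2 = 0.92308
P₀ = (1-ρ)/(1-ρ^(K+1)) = (1-0.92308)/(1-0.92308^11) = 0.07692/0.5854 = 0.1314
P_K = P₀×ρ^K = 0.1314 × 0.92308^10 = 0.1314 × 0.4492 = 0.05902
L = ρ[1 - (K+1)ρ^K + Kρ^(K+1)] / [(1-ρ)(1-ρ^(K+1))]
L = 0.92308 × (1 - 11×0.449152 + 10×0.414603) / ((1 - 0.92308) × (1 - 0.414603)) = 4.2098 emails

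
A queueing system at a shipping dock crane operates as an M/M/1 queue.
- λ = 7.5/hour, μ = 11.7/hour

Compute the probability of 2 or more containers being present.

ρ = λ/μ = 7.5/11.7 = 0.6410
P(N ≥ n) = ρⁿ
P(N ≥ 2) = 0.6410^2
P(N ≥ 2) = 0.4109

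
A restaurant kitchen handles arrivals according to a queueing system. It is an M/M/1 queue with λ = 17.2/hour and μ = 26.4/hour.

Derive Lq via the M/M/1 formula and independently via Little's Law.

Method 1 (direct): Lq = λ²/(μ(μ-λ)) = 295.84/(26.4 × 9.20) = 1.2181

Method 2 (Little's Law):
W = 1/(μ-λ) = 1/9.20 = 0.1087
Wq = W - 1/μ = 0.1087 - 0.03788 = 0.07082
Lq = λWq = 17.2 × 0.07082 = 1.2181 ✔ (matches Method 1)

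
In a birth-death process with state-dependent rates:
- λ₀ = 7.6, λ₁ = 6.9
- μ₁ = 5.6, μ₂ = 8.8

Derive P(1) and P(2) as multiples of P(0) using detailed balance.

Balance equations:
State 0: λ₀P₀ = μ₁P₁ → P₁ = (λ₀/μ₁)P₀ = (7.6/5.6)P₀ = 1.3571P₀
State 1: P₂ = (λ₀λ₁)/(μ₁μ₂)P₀ = (7.6×6.9)/(5.6×8.8)P₀ = 1.0641P₀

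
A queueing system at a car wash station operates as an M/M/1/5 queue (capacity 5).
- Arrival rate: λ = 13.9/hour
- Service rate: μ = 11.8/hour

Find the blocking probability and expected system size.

ρ = λ/μ = 13.9/11.8 = 1.17797
P₀ = (1-ρ)/(1-ρ^(K+1)) = (1-1.17797)/(1-1.17797^6) = -0.1780/-1.6718 = 0.1065
P_K = P₀×ρ^K = 0.106454 × 1.17797^5 = 0.106454 × 2.26815 = 0.2415
Blocking probability P_5 = 0.2415 (24.15%)
L = ρ[1 - (K+1)ρ^K + Kρ^(K+1)] / [(1-ρ)(1-ρ^(K+1))]
L = 1.17797 × (1 - 6×2.268147 + 5×2.671809) / ((1 - 1.17797) × (1 - 2.671809)) = 2.9700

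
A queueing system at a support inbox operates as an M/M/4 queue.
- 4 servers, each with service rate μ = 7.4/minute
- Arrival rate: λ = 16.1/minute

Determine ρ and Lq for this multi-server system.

Traffic intensity: ρ = λ/(cμ) = 16.1/(4×7.4) = 0.5439
Since ρ = 0.5439 < 1, system is stable.
Offered load a = λ/μ = cρ = 16.1/7.4 = 2.1757
P₀ = [ Σₙ₌₀^3 aⁿ/n! + a^4/(4!(1-ρ)) ]⁻¹
Σ = a^0/0! + a^1/1! + a^2/2! + a^3/3! = 1.00000 + 2.17568 + 2.36678 + 1.71645 = 7.2589
a^4/(4!(1-ρ)) = 22.4066/(24 × 0.45608) = 2.0470
P₀ = 1/(7.2589 + 2.0470) = 0.1075
Lq = P₀·a^4·ρ / (4!(1-ρ)²) = 0.10746 × 22.4066 × 0.54392 / (24 × 0.20801) = 0.2623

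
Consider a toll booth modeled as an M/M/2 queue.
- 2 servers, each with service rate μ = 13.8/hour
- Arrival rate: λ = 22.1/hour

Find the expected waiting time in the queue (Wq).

Traffic intensity: ρ = λ/(cμ) = 22.1/(2×13.8) = 0.8007
Since ρ = 0.8007 < 1, system is stable.
Offered load a = λ/μ = cρ = 22.1/13.8 = 1.6014
P₀ = [ Σₙ₌₀^1 aⁿ/n! + a^2/(2!(1-ρ)) ]⁻¹
Σ = a^0/0! + a^1/1! = 1.0000 + 1.6014 = 2.6014
a^2/(2!(1-ρ)) = 2.56464/(2 × 0.199275) = 6.4349
P₀ = 1/(2.6014 + 6.4349) = 0.1107
Lq = P₀·a^2·ρ / (2!(1-ρ)²) = 0.110664 × 2.56464 × 0.800725 / (2 × 0.0397107) = 2.8614
Wq = Lq/λ = 2.8614/22.1 = 0.1295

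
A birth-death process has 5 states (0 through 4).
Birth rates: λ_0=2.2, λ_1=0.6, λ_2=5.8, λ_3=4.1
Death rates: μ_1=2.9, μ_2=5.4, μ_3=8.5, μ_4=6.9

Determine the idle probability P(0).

Ratios P(n)/P(0) = (λ₀···λₙ₋₁)/(μ₁···μₙ):
P(1)/P(0) = (2.2)/(2.9) = 0.7586
P(2)/P(0) = (2.2×0.6)/(2.9×5.4) = 0.08429
P(3)/P(0) = (2.2×0.6×5.8)/(2.9×5.4×8.5) = 0.05752
P(4)/P(0) = (2.2×0.6×5.8×4.1)/(2.9×5.4×8.5×6.9) = 0.03418

Normalization: ∑ P(n) = 1
P(0) × (1.0000 + 0.7586 + 0.08429 + 0.05752 + 0.03418) = 1
P(0) × 1.9346 = 1
P(0) = 1/1.9346 = 0.5169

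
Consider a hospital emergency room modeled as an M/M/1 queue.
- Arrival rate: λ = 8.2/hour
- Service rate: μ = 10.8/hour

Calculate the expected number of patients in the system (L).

ρ = λ/μ = 8.2/10.8 = 0.7593
For M/M/1: L = λ/(μ-λ)
L = 8.2/(10.8-8.2) = 8.2/2.60
L = 3.1538 patients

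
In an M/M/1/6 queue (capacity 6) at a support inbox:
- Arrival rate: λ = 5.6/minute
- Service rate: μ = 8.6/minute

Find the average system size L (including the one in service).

ρ = λ/μ = 5.6/8.6 = 0.65116
P₀ = (1-ρ)/(1-ρ^(K+1)) = (1-0.65116)/(1-0.65116^7) = 0.34884/0.95036 = 0.3671
P_K = P₀×ρ^K = 0.3671 × 0.65116^6 = 0.3671 × 0.07623 = 0.02798
L = ρ[1 - (K+1)ρ^K + Kρ^(K+1)] / [(1-ρ)(1-ρ^(K+1))]
L = 0.65116 × (1 - 7×0.076230 + 6×0.049638) / ((1 - 0.65116) × (1 - 0.049638)) = 1.5010 emails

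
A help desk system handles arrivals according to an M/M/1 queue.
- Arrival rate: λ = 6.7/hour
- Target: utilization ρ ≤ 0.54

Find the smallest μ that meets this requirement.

ρ = λ/μ, so μ = λ/ρ
μ ≥ 6.7/0.54 = 12.4074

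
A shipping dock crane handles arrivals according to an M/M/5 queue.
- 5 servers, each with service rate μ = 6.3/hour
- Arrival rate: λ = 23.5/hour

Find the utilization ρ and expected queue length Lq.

Traffic intensity: ρ = λ/(cμ) = 23.5/(5×6.3) = 0.7460
Since ρ = 0.7460 < 1, system is stable.
Offered load a = λ/μ = cρ = 23.5/6.3 = 3.7302
P₀ = [ Σₙ₌₀^4 aⁿ/n! + a^5/(5!(1-ρ)) ]⁻¹
Σ = a^0/0! + a^1/1! + a^2/2! + a^3/3! + a^4/4! = 1.0000 + 3.7302 + 6.9570 + 8.6503 + 8.0667 = 28.4042
a^5/(5!(1-ρ)) = 722.1652/(120 × 0.2539683) = 23.6960
P₀ = 1/(28.4042 + 23.6960) = 0.01919
Lq = P₀·a^5·ρ / (5!(1-ρ)²) = 0.019194 × 722.1652 × 0.74603 / (120 × 0.064500) = 1.3360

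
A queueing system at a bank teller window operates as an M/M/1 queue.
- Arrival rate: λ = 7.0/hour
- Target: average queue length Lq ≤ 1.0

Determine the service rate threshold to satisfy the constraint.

For M/M/1: Lq = λ²/(μ(μ-λ))
Need Lq ≤ 1.0, i.e. μ(μ-λ) ≥ λ²/1.0
μ² - 7.0μ - 49.00/1.0 ≥ 0  →  μ² - 7.0μ - 49.0000 ≥ 0
Quadratic formula (positive root): μ = [λ + √(λ² + 4×49.0000)]/2
Discriminant: 49.00 + 4×49.0000 = 245.0000, √245.0000 = 15.6525
μ ≥ (7.0 + 15.6525)/2 = 11.3262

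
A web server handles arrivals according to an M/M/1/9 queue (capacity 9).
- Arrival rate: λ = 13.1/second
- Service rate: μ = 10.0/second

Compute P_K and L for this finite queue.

ρ = λ/μ = 13.1/10.0 = 1.3100
P₀ = (1-ρ)/(1-ρ^(K+1)) = (1-1.3100)/(1-1.3100^10) = -0.3100/-13.8838 = 0.02233
P_K = P₀×ρ^K = 0.02233 × 1.3100^9 = 0.02233 × 11.3617 = 0.2537
Blocking probability P_9 = 0.2537 (25.37%)
L = ρ[1 - (K+1)ρ^K + Kρ^(K+1)] / [(1-ρ)(1-ρ^(K+1))]
L = 1.3100 × (1 - 10×11.361657 + 9×14.883770) / ((1 - 1.3100) × (1 - 14.883770)) = 6.4945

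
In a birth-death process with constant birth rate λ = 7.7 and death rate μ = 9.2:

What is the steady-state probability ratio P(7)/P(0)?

For constant rates: P(n)/P(0) = (λ/μ)^n
P(7)/P(0) = (7.7/9.2)^7 = 0.83696^7 = 0.2877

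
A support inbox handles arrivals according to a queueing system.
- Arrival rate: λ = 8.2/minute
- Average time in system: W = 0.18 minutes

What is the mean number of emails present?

Little's Law: L = λW
L = 8.2 × 0.18 = 1.4760 emails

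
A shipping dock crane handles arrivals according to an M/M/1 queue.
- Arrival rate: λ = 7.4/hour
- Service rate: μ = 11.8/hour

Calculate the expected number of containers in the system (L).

ρ = λ/μ = 7.4/11.8 = 0.6271
For M/M/1: L = λ/(μ-λ)
L = 7.4/(11.8-7.4) = 7.4/4.40
L = 1.6818 containers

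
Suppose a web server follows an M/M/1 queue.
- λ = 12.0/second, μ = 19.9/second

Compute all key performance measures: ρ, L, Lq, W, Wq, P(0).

Step 1: ρ = λ/μ = 12.0/19.9 = 0.6030
Step 2: L = λ/(μ-λ) = 12.0/7.90 = 1.5190
Step 3: Lq = λ²/(μ(μ-λ)) = 144.00/(19.9×7.90) = 0.9160
Step 4: W = 1/(μ-λ) = 1/7.90 = 0.12658
Step 5: Wq = λ/(μ(μ-λ)) = 12.0/(19.9×7.90) = 0.07633
Step 6: P(0) = 1-ρ = 0.3970
Verify: L = λW = 12.0×0.12658 = 1.5190 ✔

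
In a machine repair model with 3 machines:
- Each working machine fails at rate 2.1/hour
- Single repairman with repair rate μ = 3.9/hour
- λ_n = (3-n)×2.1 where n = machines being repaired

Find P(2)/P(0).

P(2)/P(0) = ∏_{i=0}^{2-1} λ_i/μ_{i+1}
= (3-0)×2.1/3.9 × (3-1)×2.1/3.9
= 1.7396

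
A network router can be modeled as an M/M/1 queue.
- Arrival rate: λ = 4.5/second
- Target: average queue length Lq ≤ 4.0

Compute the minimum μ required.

For M/M/1: Lq = λ²/(μ(μ-λ))
Need Lq ≤ 4.0, i.e. μ(μ-λ) ≥ λ²/4.0
μ² - 4.5μ - 20.25/4.0 ≥ 0  →  μ² - 4.5μ - 5.0625 ≥ 0
Quadratic formula (positive root): μ = [λ + √(λ² + 4×5.0625)]/2
Discriminant: 20.25 + 4×5.0625 = 40.5000, √40.5000 = 6.3640
μ ≥ (4.5 + 6.3640)/2 = 5.4320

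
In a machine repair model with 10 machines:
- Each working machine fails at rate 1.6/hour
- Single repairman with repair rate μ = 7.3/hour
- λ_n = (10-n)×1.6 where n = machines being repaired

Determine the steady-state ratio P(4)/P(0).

P(4)/P(0) = ∏_{i=0}^{4-1} λ_i/μ_{i+1}
= (10-0)×1.6/7.3 × (10-1)×1.6/7.3 × (10-2)×1.6/7.3 × (10-3)×1.6/7.3
= 11.6311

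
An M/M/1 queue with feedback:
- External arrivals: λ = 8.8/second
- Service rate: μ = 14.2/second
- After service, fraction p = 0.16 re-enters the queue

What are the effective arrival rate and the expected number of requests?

Effective arrival rate: λ_eff = λ/(1-p) = 8.8/(1-0.16) = 8.8/0.84 = 10.4762
ρ = λ_eff/μ = 10.4762/14.2 = 0.73776
L = ρ/(1-ρ) = 0.73776/(1-0.73776) = 2.8133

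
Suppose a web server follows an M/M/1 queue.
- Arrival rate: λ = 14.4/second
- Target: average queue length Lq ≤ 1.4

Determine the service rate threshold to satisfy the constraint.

For M/M/1: Lq = λ²/(μ(μ-λ))
Need Lq ≤ 1.4, i.e. μ(μ-λ) ≥ λ²/1.4
μ² - 14.4μ - 207.36/1.4 ≥ 0  →  μ² - 14.4μ - 148.114286 ≥ 0
Quadratic formula (positive root): μ = [λ + √(λ² + 4×148.114286)]/2
Discriminant: 207.36 + 4×148.114286 = 799.8171, √799.8171 = 28.2810
μ ≥ (14.4 + 28.2810)/2 = 21.3405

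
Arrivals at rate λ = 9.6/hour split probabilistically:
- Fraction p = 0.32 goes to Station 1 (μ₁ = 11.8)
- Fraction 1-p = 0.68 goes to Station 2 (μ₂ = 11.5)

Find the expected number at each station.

Effective rates: λ₁ = 9.6×0.32 = 3.072, λ₂ = 9.6×0.68 = 6.528
Station 1: ρ₁ = 3.072/11.8 = 0.26034, L₁ = ρ₁/(1-ρ₁) = 0.26034/(1-0.26034) = 0.3520
Station 2: ρ₂ = 6.528/11.5 = 0.567652, L₂ = ρ₂/(1-ρ₂) = 0.567652/(1-0.567652) = 1.3130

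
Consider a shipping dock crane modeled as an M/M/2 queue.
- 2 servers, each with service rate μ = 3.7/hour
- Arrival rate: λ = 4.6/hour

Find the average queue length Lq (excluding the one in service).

Traffic intensity: ρ = λ/(cμ) = 4.6/(2×3.7) = 0.6216
Since ρ = 0.6216 < 1, system is stable.
Offered load a = λ/μ = cρ = 4.6/3.7 = 1.2432
P₀ = [ Σₙ₌₀^1 aⁿ/n! + a^2/(2!(1-ρ)) ]⁻¹
Σ = a^0/0! + a^1/1! = 1.0000 + 1.2432 = 2.2432
a^2/(2!(1-ρ)) = 1.5457/(2 × 0.37838) = 2.0425
P₀ = 1/(2.2432 + 2.0425) = 0.2333
Lq = P₀·a^2·ρ / (2!(1-ρ)²) = 0.233333 × 1.54565 × 0.621622 / (2 × 0.143170) = 0.7829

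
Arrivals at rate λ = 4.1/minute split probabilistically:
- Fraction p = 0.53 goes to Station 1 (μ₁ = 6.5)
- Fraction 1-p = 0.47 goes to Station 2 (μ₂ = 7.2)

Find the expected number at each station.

Effective rates: λ₁ = 4.1×0.53 = 2.173, λ₂ = 4.1×0.47 = 1.927
Station 1: ρ₁ = 2.173/6.5 = 0.3343, L₁ = ρ₁/(1-ρ₁) = 0.3343/(1-0.3343) = 0.5022
Station 2: ρ₂ = 1.927/7.2 = 0.2676, L₂ = ρ₂/(1-ρ₂) = 0.2676/(1-0.2676) = 0.3654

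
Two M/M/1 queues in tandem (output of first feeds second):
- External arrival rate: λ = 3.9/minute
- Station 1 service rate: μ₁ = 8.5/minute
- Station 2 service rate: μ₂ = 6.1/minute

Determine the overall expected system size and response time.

By Jackson's theorem, each station behaves as independent M/M/1.
Station 1: ρ₁ = 3.9/8.5 = 0.4588, L₁ = ρ₁/(1-ρ₁) = λ/(μ₁-λ) = 3.9/4.60 = 0.847826
Station 2: ρ₂ = 3.9/6.1 = 0.6393, L₂ = ρ₂/(1-ρ₂) = λ/(μ₂-λ) = 3.9/2.20 = 1.77273
Total: L = L₁ + L₂ = 0.847826 + 1.77273 = 2.6206
W = L/λ = 2.6206/3.9 = 0.6719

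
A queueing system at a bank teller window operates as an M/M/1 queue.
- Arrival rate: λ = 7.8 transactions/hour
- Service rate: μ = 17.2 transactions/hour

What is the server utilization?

Server utilization: ρ = λ/μ
ρ = 7.8/17.2 = 0.4535
The server is busy 45.35% of the time.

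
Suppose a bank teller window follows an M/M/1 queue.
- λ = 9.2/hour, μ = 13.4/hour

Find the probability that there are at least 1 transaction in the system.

ρ = λ/μ = 9.2/13.4 = 0.6866
P(N ≥ n) = ρⁿ
P(N ≥ 1) = 0.6866^1
P(N ≥ 1) = 0.6866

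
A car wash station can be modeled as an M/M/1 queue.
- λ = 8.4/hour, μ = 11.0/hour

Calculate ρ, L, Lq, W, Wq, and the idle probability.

Step 1: ρ = λ/μ = 8.4/11.0 = 0.7636
Step 2: L = λ/(μ-λ) = 8.4/2.60 = 3.2308
Step 3: Lq = λ²/(μ(μ-λ)) = 70.56/(11.0×2.60) = 2.4671
Step 4: W = 1/(μ-λ) = 1/2.60 = 0.38462
Step 5: Wq = λ/(μ(μ-λ)) = 8.4/(11.0×2.60) = 0.2937
Step 6: P(0) = 1-ρ = 0.2364
Verify: L = λW = 8.4×0.38462 = 3.2308 ✔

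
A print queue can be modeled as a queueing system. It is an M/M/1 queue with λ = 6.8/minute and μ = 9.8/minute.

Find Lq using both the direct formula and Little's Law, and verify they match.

Method 1 (direct): Lq = λ²/(μ(μ-λ)) = 46.24/(9.8 × 3.00) = 1.5728

Method 2 (Little's Law):
W = 1/(μ-λ) = 1/3.00 = 0.3333
Wq = W - 1/μ = 0.3333 - 0.1020 = 0.2313
Lq = λWq = 6.8 × 0.2313 = 1.5728 ✔ (matches Method 1)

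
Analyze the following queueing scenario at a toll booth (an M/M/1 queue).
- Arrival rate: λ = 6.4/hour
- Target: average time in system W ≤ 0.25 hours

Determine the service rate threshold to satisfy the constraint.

For M/M/1: W = 1/(μ-λ)
Need W ≤ 0.25, so 1/(μ-λ) ≤ 0.25
μ - λ ≥ 1/0.25 = 4.0000
μ ≥ 6.4 + 4.0000 = 10.4000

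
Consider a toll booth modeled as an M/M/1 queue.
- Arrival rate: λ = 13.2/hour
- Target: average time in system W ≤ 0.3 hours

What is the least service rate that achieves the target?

For M/M/1: W = 1/(μ-λ)
Need W ≤ 0.3, so 1/(μ-λ) ≤ 0.3
μ - λ ≥ 1/0.3 = 3.3333
μ ≥ 13.2 + 3.3333 = 16.5333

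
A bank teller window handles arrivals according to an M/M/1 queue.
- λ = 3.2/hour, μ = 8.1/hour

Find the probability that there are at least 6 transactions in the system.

ρ = λ/μ = 3.2/8.1 = 0.39506
P(N ≥ n) = ρⁿ
P(N ≥ 6) = 0.39506^6
P(N ≥ 6) = 0.003802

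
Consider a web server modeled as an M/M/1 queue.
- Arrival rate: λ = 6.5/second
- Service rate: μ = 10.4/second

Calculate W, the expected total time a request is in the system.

First, compute utilization: ρ = λ/μ = 6.5/10.4 = 0.6250
For M/M/1: W = 1/(μ-λ)
W = 1/(10.4-6.5) = 1/3.90
W = 0.2564 seconds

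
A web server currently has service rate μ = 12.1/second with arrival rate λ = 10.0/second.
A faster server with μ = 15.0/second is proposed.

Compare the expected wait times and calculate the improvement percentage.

System 1: ρ₁ = 10.0/12.1 = 0.8264, W₁ = 1/(12.1-10.0) = 0.4762
System 2: ρ₂ = 10.0/15.0 = 0.6667, W₂ = 1/(15.0-10.0) = 0.2000
Improvement: (W₁-W₂)/W₁ = (0.4762-0.2000)/0.4762 = 58.00%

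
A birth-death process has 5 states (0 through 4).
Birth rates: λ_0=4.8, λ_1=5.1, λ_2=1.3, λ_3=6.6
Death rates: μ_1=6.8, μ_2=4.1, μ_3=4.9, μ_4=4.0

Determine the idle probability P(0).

Ratios P(n)/P(0) = (λ₀···λₙ₋₁)/(μ₁···μₙ):
P(1)/P(0) = (4.8)/(6.8) = 0.7059
P(2)/P(0) = (4.8×5.1)/(6.8×4.1) = 0.8780
P(3)/P(0) = (4.8×5.1×1.3)/(6.8×4.1×4.9) = 0.2330
P(4)/P(0) = (4.8×5.1×1.3×6.6)/(6.8×4.1×4.9×4.0) = 0.3844

Normalization: ∑ P(n) = 1
P(0) × (1.0000 + 0.7059 + 0.8780 + 0.2330 + 0.3844) = 1
P(0) × 3.2013 = 1
P(0) = 1/3.2013 = 0.3124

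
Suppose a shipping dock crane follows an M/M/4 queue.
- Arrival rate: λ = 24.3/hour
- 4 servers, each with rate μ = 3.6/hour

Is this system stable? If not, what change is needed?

Stability requires ρ = λ/(cμ) < 1
ρ = 24.3/(4 × 3.6) = 24.3/14.40 = 1.6875
Since 1.6875 ≥ 1, the system is UNSTABLE.
Need c > λ/μ = 24.3/3.6 = 6.75.
Minimum servers needed: c = 7.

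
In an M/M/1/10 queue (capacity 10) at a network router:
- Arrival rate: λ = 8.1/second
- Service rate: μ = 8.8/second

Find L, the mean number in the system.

ρ = λ/μ = 8.1/8.8 = 0.920455
P₀ = (1-ρ)/(1-ρ^(K+1)) = (1-0.920455)/(1-0.920455^11) = 0.07954/0.5982 = 0.1330
P_K = P₀×ρ^K = 0.1330 × 0.920455^10 = 0.1330 × 0.4365 = 0.05805
L = ρ[1 - (K+1)ρ^K + Kρ^(K+1)] / [(1-ρ)(1-ρ^(K+1))]
L = 0.920455 × (1 - 11×0.4365416 + 10×0.4018169) / ((1 - 0.920455) × (1 - 0.4018169)) = 4.1825 packets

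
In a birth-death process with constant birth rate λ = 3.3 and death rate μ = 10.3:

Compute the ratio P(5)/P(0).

For constant rates: P(n)/P(0) = (λ/μ)^n
P(5)/P(0) = (3.3/10.3)^5 = 0.3204^5 = 0.003376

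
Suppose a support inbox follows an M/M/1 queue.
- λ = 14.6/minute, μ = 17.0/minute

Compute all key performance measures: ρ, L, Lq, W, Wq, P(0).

Step 1: ρ = λ/μ = 14.6/17.0 = 0.8588
Step 2: L = λ/(μ-λ) = 14.6/2.40 = 6.0833
Step 3: Lq = λ²/(μ(μ-λ)) = 213.16/(17.0×2.40) = 5.2245
Step 4: W = 1/(μ-λ) = 1/2.40 = 0.416667
Step 5: Wq = λ/(μ(μ-λ)) = 14.6/(17.0×2.40) = 0.3578
Step 6: P(0) = 1-ρ = 0.1412
Verify: L = λW = 14.6×0.416667 = 6.0833 ✔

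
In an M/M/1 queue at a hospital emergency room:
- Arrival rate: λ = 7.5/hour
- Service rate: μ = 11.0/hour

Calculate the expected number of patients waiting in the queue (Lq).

ρ = λ/μ = 7.5/11.0 = 0.6818
For M/M/1: Lq = λ²/(μ(μ-λ))
Lq = 56.25/(11.0 × 3.50)
Lq = 1.4610 patients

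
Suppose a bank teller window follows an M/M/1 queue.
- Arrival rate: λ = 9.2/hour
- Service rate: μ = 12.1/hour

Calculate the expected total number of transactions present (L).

ρ = λ/μ = 9.2/12.1 = 0.7603
For M/M/1: L = λ/(μ-λ)
L = 9.2/(12.1-9.2) = 9.2/2.90
L = 3.1724 transactions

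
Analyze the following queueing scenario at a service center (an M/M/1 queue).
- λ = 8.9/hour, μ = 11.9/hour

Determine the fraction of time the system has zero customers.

ρ = λ/μ = 8.9/11.9 = 0.7479
P(0) = 1 - ρ = 1 - 0.7479 = 0.2521
The server is idle 25.21% of the time.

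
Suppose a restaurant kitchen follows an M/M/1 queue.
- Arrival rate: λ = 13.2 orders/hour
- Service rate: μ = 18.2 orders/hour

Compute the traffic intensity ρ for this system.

Server utilization: ρ = λ/μ
ρ = 13.2/18.2 = 0.7253
The server is busy 72.53% of the time.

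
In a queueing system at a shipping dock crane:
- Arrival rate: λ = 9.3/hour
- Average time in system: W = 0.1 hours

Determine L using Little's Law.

Little's Law: L = λW
L = 9.3 × 0.1 = 0.9300 containers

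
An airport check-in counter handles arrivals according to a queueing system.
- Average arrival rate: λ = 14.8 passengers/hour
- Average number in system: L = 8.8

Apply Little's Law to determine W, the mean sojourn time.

Little's Law: L = λW, so W = L/λ
W = 8.8/14.8 = 0.5946 hours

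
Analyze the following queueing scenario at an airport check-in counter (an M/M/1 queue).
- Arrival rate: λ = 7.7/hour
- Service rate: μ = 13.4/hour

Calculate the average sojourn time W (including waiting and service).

First, compute utilization: ρ = λ/μ = 7.7/13.4 = 0.5746
For M/M/1: W = 1/(μ-λ)
W = 1/(13.4-7.7) = 1/5.70
W = 0.1754 hours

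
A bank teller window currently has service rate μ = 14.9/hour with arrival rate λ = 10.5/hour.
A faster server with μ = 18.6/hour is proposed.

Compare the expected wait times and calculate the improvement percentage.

System 1: ρ₁ = 10.5/14.9 = 0.7047, W₁ = 1/(14.9-10.5) = 0.22727
System 2: ρ₂ = 10.5/18.6 = 0.5645, W₂ = 1/(18.6-10.5) = 0.12346
Improvement: (W₁-W₂)/W₁ = (0.22727-0.12346)/0.22727 = 45.68%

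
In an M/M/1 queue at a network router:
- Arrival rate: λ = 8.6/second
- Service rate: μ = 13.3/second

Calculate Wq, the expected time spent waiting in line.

First, compute utilization: ρ = λ/μ = 8.6/13.3 = 0.6466
For M/M/1: Wq = λ/(μ(μ-λ))
Wq = 8.6/(13.3 × (13.3-8.6))
Wq = 8.6/(13.3 × 4.70)
Wq = 0.1376 seconds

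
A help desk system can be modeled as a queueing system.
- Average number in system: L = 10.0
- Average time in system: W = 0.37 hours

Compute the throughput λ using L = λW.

Little's Law: L = λW, so λ = L/W
λ = 10.0/0.37 = 27.0270 tickets/hour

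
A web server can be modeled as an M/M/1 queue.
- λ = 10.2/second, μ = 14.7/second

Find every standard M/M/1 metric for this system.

Step 1: ρ = λ/μ = 10.2/14.7 = 0.6939
Step 2: L = λ/(μ-λ) = 10.2/4.50 = 2.2667
Step 3: Lq = λ²/(μ(μ-λ)) = 104.04/(14.7×4.50) = 1.5728
Step 4: W = 1/(μ-λ) = 1/4.50 = 0.222222
Step 5: Wq = λ/(μ(μ-λ)) = 10.2/(14.7×4.50) = 0.1542
Step 6: P(0) = 1-ρ = 0.3061
Verify: L = λW = 10.2×0.222222 = 2.2667 ✔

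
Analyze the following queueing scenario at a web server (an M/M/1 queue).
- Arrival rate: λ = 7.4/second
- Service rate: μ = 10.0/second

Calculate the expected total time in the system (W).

First, compute utilization: ρ = λ/μ = 7.4/10.0 = 0.7400
For M/M/1: W = 1/(μ-λ)
W = 1/(10.0-7.4) = 1/2.60
W = 0.3846 seconds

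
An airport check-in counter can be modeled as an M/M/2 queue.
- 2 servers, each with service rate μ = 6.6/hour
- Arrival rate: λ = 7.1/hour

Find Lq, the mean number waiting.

Traffic intensity: ρ = λ/(cμ) = 7.1/(2×6.6) = 0.5379
Since ρ = 0.5379 < 1, system is stable.
Offered load a = λ/μ = cρ = 7.1/6.6 = 1.0758
P₀ = [ Σₙ₌₀^1 aⁿ/n! + a^2/(2!(1-ρ)) ]⁻¹
Σ = a^0/0! + a^1/1! = 1.0000 + 1.0758 = 2.0758
a^2/(2!(1-ρ)) = 1.15725/(2 × 0.462121) = 1.2521
P₀ = 1/(2.0758 + 1.2521) = 0.3005
Lq = P₀·a^2·ρ / (2!(1-ρ)²) = 0.3005 × 1.1573 × 0.5379 / (2 × 0.2136) = 0.4379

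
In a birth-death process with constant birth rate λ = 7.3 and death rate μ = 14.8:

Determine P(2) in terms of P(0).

For constant rates: P(n)/P(0) = (λ/μ)^n
P(2)/P(0) = (7.3/14.8)^2 = 0.49324^2 = 0.2433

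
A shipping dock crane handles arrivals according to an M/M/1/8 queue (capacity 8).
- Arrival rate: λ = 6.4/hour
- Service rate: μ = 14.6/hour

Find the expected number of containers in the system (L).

ρ = λ/μ = 6.4/14.6 = 0.43836
P₀ = (1-ρ)/(1-ρ^(K+1)) = (1-0.43836)/(1-0.43836^9) = 0.56164/0.99940 = 0.5620
P_K = P₀×ρ^K = 0.561976 × 0.43836^8 = 0.561976 × 0.00136348 = 0.0007662
L = ρ[1 - (K+1)ρ^K + Kρ^(K+1)] / [(1-ρ)(1-ρ^(K+1))]
L = 0.43836 × (1 - 9×0.001363 + 8×0.0005977) / ((1 - 0.43836) × (1 - 0.0005977)) = 0.7751 containers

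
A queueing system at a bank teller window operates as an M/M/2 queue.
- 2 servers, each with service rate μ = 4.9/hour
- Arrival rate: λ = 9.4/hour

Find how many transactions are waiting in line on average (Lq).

Traffic intensity: ρ = λ/(cμ) = 9.4/(2×4.9) = 0.9592
Since ρ = 0.9592 < 1, system is stable.
Offered load a = λ/μ = cρ = 9.4/4.9 = 1.9184
P₀ = [ Σₙ₌₀^1 aⁿ/n! + a^2/(2!(1-ρ)) ]⁻¹
Σ = a^0/0! + a^1/1! = 1.0000 + 1.9184 = 2.9184
a^2/(2!(1-ρ)) = 3.6801/(2 × 0.040816) = 45.0816
P₀ = 1/(2.9184 + 45.0816) = 0.02083
Lq = P₀·a^2·ρ / (2!(1-ρ)²) = 0.0208333 × 3.68013 × 0.959184 / (2 × 0.00166597) = 22.0712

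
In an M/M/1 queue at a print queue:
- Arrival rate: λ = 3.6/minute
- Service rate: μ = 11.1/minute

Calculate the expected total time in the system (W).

First, compute utilization: ρ = λ/μ = 3.6/11.1 = 0.3243
For M/M/1: W = 1/(μ-λ)
W = 1/(11.1-3.6) = 1/7.50
W = 0.1333 minutes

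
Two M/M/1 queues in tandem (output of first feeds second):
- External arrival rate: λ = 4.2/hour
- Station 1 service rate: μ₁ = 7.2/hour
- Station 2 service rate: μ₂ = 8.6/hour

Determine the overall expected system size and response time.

By Jackson's theorem, each station behaves as independent M/M/1.
Station 1: ρ₁ = 4.2/7.2 = 0.5833, L₁ = ρ₁/(1-ρ₁) = λ/(μ₁-λ) = 4.2/3.00 = 1.4000
Station 2: ρ₂ = 4.2/8.6 = 0.4884, L₂ = ρ₂/(1-ρ₂) = λ/(μ₂-λ) = 4.2/4.40 = 0.9545
Total: L = L₁ + L₂ = 1.4000 + 0.9545 = 2.3545
W = L/λ = 2.3545/4.2 = 0.5606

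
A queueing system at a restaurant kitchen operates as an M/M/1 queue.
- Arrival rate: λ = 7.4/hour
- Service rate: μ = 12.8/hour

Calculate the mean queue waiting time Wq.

First, compute utilization: ρ = λ/μ = 7.4/12.8 = 0.5781
For M/M/1: Wq = λ/(μ(μ-λ))
Wq = 7.4/(12.8 × (12.8-7.4))
Wq = 7.4/(12.8 × 5.40)
Wq = 0.1071 hours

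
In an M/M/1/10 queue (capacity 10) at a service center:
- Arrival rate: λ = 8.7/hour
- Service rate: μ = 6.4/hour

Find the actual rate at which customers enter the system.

ρ = λ/μ = 8.7/6.4 = 1.35937
P₀ = (1-ρ)/(1-ρ^(K+1)) = (1-1.35937)/(1-1.35937^11) = -0.3594/-28.2897 = 0.01270
P_K = P₀×ρ^K = 0.012703 × 1.35937^10 = 0.012703 × 21.5465 = 0.2737
λ_eff = λ(1-P_K) = 8.7 × (1 - 0.27371) = 8.7 × 0.72629 = 6.3187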